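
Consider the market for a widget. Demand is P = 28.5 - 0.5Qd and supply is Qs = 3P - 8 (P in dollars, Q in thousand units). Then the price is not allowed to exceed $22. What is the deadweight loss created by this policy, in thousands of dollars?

0

Rearranging demand gives Qd = 57 - 2P. Without the control the market clears where 57 - 2P = 3P - 8, i.e. P* = 13 and Q* = 31.
The ceiling of 22 is above the equilibrium price 13, so it is not binding; the market clears at P* = 13, Q* = 31.
Since the control does not bind, no trades are prevented and deadweight loss is zero.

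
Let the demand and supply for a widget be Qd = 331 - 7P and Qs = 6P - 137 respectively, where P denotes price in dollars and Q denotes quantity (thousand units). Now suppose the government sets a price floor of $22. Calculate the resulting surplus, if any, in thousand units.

In a free market, 331 - 7P = 6P - 137 gives the equilibrium P* = 36, Q* = 79.
Since 22 is below P* = 36, the floor does not bind and the free-market outcome prevails.
Since the control does not bind, there is no surplus.

0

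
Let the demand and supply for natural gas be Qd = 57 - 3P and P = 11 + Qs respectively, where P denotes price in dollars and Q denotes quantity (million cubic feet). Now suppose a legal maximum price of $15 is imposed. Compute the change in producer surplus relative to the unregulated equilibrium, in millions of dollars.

-10

Rearranging supply gives Qs = P - 11. In a free market, 57 - 3P = P - 11 gives the equilibrium P* = 17, Q* = 6.
The ceiling of 15 is below the equilibrium price 17, so it binds.
At P = 15: Qd = 57 - 3·15 = 12 and Qs = 15 - 11 = 4.
Producer surplus without the control is ½ · (17 - 11) · 6 = 18.
With the ceiling, producers sell 4 units at 15, so PS = ½ · (15 - 11) · 4 = 8.
Change in producer surplus = 8 - 18 = -10.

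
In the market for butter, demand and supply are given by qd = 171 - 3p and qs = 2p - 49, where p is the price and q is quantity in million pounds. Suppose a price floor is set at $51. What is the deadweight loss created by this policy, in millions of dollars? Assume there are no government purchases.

Without the control the market clears where 171 - 3p = 2p - 49, i.e. p* = 44 and q* = 39.
The floor of 51 is above the equilibrium price 44, so it binds.
At p = 51: qd = 171 - 3·51 = 18 and qs = 2·51 - 49 = 53.
Quantity traded falls to 18. At q = 18 the demand price is (171 - 18)/3 = 51 and the supply price is (49 + 18)/2 = 33.5.
Deadweight loss = ½ · (51 - 33.5) · (39 - 18) = ½ · 17.5 · 21 = 183.75.

183.75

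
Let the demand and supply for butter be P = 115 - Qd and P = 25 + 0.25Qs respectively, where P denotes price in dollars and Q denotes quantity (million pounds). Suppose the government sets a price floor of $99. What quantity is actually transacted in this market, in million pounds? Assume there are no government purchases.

Rearranging demand gives Qd = 115 - P; rearranging supply gives Qs = 4P - 100. Without the control the market clears where 115 - P = 4P - 100, i.e. P* = 43 and Q* = 72.
Because the floor (99) lies above the market-clearing price, it is binding.
At P = 99: Qd = 115 - 99 = 16 and Qs = 4·99 - 100 = 296.
The quantity actually transacted is the short side, demand: 16.

16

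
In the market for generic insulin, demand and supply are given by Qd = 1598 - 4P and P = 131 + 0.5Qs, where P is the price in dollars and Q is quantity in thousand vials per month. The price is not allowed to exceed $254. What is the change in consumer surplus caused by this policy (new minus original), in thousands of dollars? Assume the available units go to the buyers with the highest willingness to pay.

Rearranging supply gives Qs = 2P - 262. In a free market, 1598 - 4P = 2P - 262 gives the equilibrium P* = 310, Q* = 358.
Since 254 < 310, the ceiling is binding.
At P = 254: Qd = 1598 - 4·254 = 582 and Qs = 2·254 - 262 = 246.
Consumer surplus without the control is ½ · (399.5 - 310) · 358 = 16020.5.
With the ceiling, 246 units are sold at 254 (assume they go to the highest-value buyers). The demand price at Q = 246 is 338, so CS = ½ · [(399.5 - 254) + (338 - 254)] · 246 = 28228.5.
Change in consumer surplus = 28228.5 - 16020.5 = 12208.

12208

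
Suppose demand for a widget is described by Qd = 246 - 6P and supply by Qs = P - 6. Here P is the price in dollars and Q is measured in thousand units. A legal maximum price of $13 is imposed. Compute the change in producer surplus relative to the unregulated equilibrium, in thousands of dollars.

In a free market, 246 - 6P = P - 6 gives the equilibrium P* = 36, Q* = 30.
The ceiling of 13 is below the equilibrium price 36, so it binds.
At P = 13: Qd = 246 - 6·13 = 168 and Qs = 13 - 6 = 7.
Producer surplus without the control is ½ · (36 - 6) · 30 = 450.
With the ceiling, producers sell 7 units at 13, so PS = ½ · (13 - 6) · 7 = 24.5.
Change in producer surplus = 24.5 - 450 = -425.5.

-425.5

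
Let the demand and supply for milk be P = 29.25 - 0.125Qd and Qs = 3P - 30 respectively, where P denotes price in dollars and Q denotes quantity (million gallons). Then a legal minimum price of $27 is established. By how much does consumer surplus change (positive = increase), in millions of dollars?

Rearranging demand gives Qd = 234 - 8P. Without the control the market clears where 234 - 8P = 3P - 30, i.e. P* = 24 and Q* = 42.
Because the floor (27) lies above the market-clearing price, it is binding.
At P = 27: Qd = 234 - 8·27 = 18 and Qs = 3·27 - 30 = 51.
Consumer surplus without the control is ½ · (29.25 - 24) · 42 = 110.25.
With the floor, consumers buy 18 units at 27, so CS = ½ · (29.25 - 27) · 18 = 20.25.
Change in consumer surplus = 20.25 - 110.25 = -90.

-90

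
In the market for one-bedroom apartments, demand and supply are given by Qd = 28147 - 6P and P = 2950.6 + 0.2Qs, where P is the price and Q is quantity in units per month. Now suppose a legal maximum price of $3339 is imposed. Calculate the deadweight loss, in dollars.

Rearranging supply gives Qs = 5P - 14753. Without the control the market clears where 28147 - 6P = 5P - 14753, i.e. P* = 3900 and Q* = 4747.
The ceiling of 3339 is below the equilibrium price 3900, so it binds.
At P = 3339: Qd = 28147 - 6·3339 = 8113 and Qs = 5·3339 - 14753 = 1942.
Quantity traded falls to 1942. At Q = 1942 the demand price is (28147 - 1942)/6 = 4367.5 and the supply price is (14753 + 1942)/5 = 3339.
Deadweight loss = ½ · (4367.5 - 3339) · (4747 - 1942) = ½ · 1028.5 · 2805 = 1442471.25.

1442471.25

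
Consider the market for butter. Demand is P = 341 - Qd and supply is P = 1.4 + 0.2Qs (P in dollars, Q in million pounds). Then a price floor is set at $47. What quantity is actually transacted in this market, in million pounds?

Rearranging demand gives Qd = 341 - P; rearranging supply gives Qs = 5P - 7. In a free market, 341 - P = 5P - 7 gives the equilibrium P* = 58, Q* = 283.
The floor of 47 is below the equilibrium price 58, so it is not binding; the market clears at P* = 58, Q* = 283.

283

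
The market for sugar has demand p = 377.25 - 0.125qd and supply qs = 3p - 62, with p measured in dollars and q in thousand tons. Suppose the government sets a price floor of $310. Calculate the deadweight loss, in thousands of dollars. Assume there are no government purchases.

Rearranging demand gives qd = 3018 - 8p. Without the control the market clears where 3018 - 8p = 3p - 62, i.e. p* = 280 and q* = 778.
The floor of 310 is above the equilibrium price 280, so it binds.
At p = 310: qd = 3018 - 8·310 = 538 and qs = 3·310 - 62 = 868.
Quantity traded falls to 538. At q = 538 the demand price is (3018 - 538)/8 = 310 and the supply price is (62 + 538)/3 = 200.
Deadweight loss = ½ · (310 - 200) · (778 - 538) = ½ · 110 · 240 = 13200.

13200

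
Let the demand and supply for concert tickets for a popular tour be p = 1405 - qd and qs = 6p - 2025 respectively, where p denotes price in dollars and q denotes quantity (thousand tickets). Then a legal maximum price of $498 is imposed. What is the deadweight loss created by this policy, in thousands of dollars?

0

Rearranging demand gives qd = 1405 - p. In a free market, 1405 - p = 6p - 2025 gives the equilibrium p* = 490, q* = 915.
The ceiling of 498 is above the equilibrium price 490, so it is not binding; the market clears at p* = 490, q* = 915.
Since the control does not bind, no trades are prevented and deadweight loss is zero.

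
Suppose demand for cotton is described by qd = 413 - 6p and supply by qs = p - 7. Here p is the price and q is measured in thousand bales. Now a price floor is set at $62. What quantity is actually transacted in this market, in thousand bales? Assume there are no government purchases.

41

Equilibrium: 413 - 6p = p - 7, so 420 = 7p and p* = 60, q* = 53.
Since 62 > 60, the floor is binding.
At p = 62: qd = 413 - 6·62 = 41 and qs = 62 - 7 = 55.
The quantity actually transacted is the short side, demand: 41.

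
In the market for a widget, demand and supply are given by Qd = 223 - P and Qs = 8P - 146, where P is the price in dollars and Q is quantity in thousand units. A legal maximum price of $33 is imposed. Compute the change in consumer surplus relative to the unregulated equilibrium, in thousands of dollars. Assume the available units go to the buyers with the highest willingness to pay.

-1104

Equilibrium: 223 - P = 8P - 146, so 369 = 9P and P* = 41, Q* = 182.
Since 33 < 41, the ceiling is binding.
At P = 33: Qd = 223 - 33 = 190 and Qs = 8·33 - 146 = 118.
Consumer surplus without the control is ½ · (223 - 41) · 182 = 16562.
With the ceiling, 118 units are sold at 33 (assume they go to the highest-value buyers). The demand price at Q = 118 is 105, so CS = ½ · [(223 - 33) + (105 - 33)] · 118 = 15458.
Change in consumer surplus = 15458 - 16562 = -1104.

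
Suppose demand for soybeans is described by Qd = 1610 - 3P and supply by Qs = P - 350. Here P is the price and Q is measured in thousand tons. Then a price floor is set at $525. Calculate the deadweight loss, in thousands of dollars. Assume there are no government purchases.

7350

Setting quantity demanded equal to quantity supplied, 1610 - 3P = P - 350, gives P* = 490 and Q* = 140.
Since 525 > 490, the floor is binding.
At P = 525: Qd = 1610 - 3·525 = 35 and Qs = 525 - 350 = 175.
Quantity traded falls to 35. At Q = 35 the demand price is (1610 - 35)/3 = 525 and the supply price is 350 + 35 = 385.
Deadweight loss = ½ · (525 - 385) · (140 - 35) = ½ · 140 · 105 = 7350.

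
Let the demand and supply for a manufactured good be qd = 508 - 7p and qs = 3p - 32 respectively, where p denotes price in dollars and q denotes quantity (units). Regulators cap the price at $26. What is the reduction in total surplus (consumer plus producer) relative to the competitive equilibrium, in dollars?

1680

In a free market, 508 - 7p = 3p - 32 gives the equilibrium p* = 54, q* = 130.
The ceiling of 26 is below the equilibrium price 54, so it binds.
At p = 26: qd = 508 - 7·26 = 326 and qs = 3·26 - 32 = 46.
Quantity traded falls to 46. At q = 46 the demand price is (508 - 46)/7 = 66 and the supply price is (32 + 46)/3 = 26.
Deadweight loss = ½ · (66 - 26) · (130 - 46) = ½ · 40 · 84 = 1680.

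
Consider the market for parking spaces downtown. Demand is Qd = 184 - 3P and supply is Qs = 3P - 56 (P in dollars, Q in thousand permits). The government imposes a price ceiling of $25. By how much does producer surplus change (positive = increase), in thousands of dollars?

-622.5

Without the control the market clears where 184 - 3P = 3P - 56, i.e. P* = 40 and Q* = 64.
Because the ceiling (25) lies below the market-clearing price, it is binding.
At P = 25: Qd = 184 - 3·25 = 109 and Qs = 3·25 - 56 = 19.
Producer surplus without the control is ½ · (40 - 56/3) · 64 = 2048/3.
With the ceiling, producers sell 19 units at 25, so PS = ½ · (25 - 56/3) · 19 = 361/6.
Change in producer surplus = 361/6 - 2048/3 = -622.5.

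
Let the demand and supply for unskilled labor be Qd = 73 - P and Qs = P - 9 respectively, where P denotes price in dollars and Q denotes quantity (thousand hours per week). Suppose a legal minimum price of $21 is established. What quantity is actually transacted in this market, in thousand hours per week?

Without the control the market clears where 73 - P = P - 9, i.e. P* = 41 and Q* = 32.
Since 21 is below P* = 41, the floor does not bind and the free-market outcome prevails.

32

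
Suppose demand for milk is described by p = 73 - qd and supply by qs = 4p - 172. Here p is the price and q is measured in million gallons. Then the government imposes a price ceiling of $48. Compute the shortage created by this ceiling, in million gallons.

Rearranging demand gives qd = 73 - p. Setting quantity demanded equal to quantity supplied, 73 - p = 4p - 172, gives p* = 49 and q* = 24.
The ceiling of 48 is below the equilibrium price 49, so it binds.
At p = 48: qd = 73 - 48 = 25 and qs = 4·48 - 172 = 20.
Shortage = qd - qs = 25 - 20 = 5.

5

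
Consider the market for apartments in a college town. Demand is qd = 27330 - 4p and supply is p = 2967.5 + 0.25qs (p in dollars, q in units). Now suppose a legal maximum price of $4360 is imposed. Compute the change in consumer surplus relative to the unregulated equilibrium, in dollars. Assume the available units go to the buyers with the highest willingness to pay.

Rearranging supply gives qs = 4p - 11870. In a free market, 27330 - 4p = 4p - 11870 gives the equilibrium p* = 4900, q* = 7730.
Since 4360 < 4900, the ceiling is binding.
At p = 4360: qd = 27330 - 4·4360 = 9890 and qs = 4·4360 - 11870 = 5570.
Consumer surplus without the control is ½ · (6832.5 - 4900) · 7730 = 7469112.5.
With the ceiling, 5570 units are sold at 4360 (assume they go to the highest-value buyers). The demand price at q = 5570 is 5440, so CS = ½ · [(6832.5 - 4360) + (5440 - 4360)] · 5570 = 9893712.5.
Change in consumer surplus = 9893712.5 - 7469112.5 = 2424600.

2424600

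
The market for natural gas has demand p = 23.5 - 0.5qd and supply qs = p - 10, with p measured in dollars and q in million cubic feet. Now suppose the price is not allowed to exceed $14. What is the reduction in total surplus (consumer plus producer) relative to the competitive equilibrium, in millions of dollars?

18.75

Rearranging demand gives qd = 47 - 2p. Setting quantity demanded equal to quantity supplied, 47 - 2p = p - 10, gives p* = 19 and q* = 9.
Since 14 < 19, the ceiling is binding.
At p = 14: qd = 47 - 2·14 = 19 and qs = 14 - 10 = 4.
Quantity traded falls to 4. At q = 4 the demand price is (47 - 4)/2 = 21.5 and the supply price is 10 + 4 = 14.
Deadweight loss = ½ · (21.5 - 14) · (9 - 4) = ½ · 7.5 · 5 = 18.75.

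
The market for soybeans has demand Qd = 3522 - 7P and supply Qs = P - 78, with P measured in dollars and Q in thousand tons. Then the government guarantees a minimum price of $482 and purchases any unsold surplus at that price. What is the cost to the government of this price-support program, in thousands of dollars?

Setting quantity demanded equal to quantity supplied, 3522 - 7P = P - 78, gives P* = 450 and Q* = 372.
Because the floor (482) lies above the market-clearing price, it is binding.
At P = 482: Qd = 3522 - 7·482 = 148 and Qs = 482 - 78 = 404.
Surplus = Qs - Qd = 256.
Government expenditure = surplus × support price = 256 × 482 = 123392.

123392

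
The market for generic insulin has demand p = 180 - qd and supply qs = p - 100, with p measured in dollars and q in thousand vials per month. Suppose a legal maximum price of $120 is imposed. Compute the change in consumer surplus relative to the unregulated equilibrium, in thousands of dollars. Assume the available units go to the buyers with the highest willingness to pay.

200

Rearranging demand gives qd = 180 - p. Without the control the market clears where 180 - p = p - 100, i.e. p* = 140 and q* = 40.
The ceiling of 120 is below the equilibrium price 140, so it binds.
At p = 120: qd = 180 - 120 = 60 and qs = 120 - 100 = 20.
Consumer surplus without the control is ½ · (180 - 140) · 40 = 800.
With the ceiling, 20 units are sold at 120 (assume they go to the highest-value buyers). The demand price at q = 20 is 160, so CS = ½ · [(180 - 120) + (160 - 120)] · 20 = 1000.
Change in consumer surplus = 1000 - 800 = 200.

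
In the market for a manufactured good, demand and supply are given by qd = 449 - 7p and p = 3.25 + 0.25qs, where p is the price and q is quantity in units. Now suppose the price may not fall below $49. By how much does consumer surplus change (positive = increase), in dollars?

Rearranging supply gives qs = 4p - 13. In a free market, 449 - 7p = 4p - 13 gives the equilibrium p* = 42, q* = 155.
The floor of 49 is above the equilibrium price 42, so it binds.
At p = 49: qd = 449 - 7·49 = 106 and qs = 4·49 - 13 = 183.
Consumer surplus without the control is ½ · (449/7 - 42) · 155 = 24025/14.
With the floor, consumers buy 106 units at 49, so CS = ½ · (449/7 - 49) · 106 = 5618/7.
Change in consumer surplus = 5618/7 - 24025/14 = -913.5.

-913.5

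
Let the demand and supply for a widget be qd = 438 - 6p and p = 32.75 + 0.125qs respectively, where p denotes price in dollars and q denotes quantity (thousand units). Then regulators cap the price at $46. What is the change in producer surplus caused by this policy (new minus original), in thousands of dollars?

Rearranging supply gives qs = 8p - 262. Equilibrium: 438 - 6p = 8p - 262, so 700 = 14p and p* = 50, q* = 138.
Because the ceiling (46) lies below the market-clearing price, it is binding.
At p = 46: qd = 438 - 6·46 = 162 and qs = 8·46 - 262 = 106.
Producer surplus without the control is ½ · (50 - 32.75) · 138 = 1190.25.
With the ceiling, producers sell 106 units at 46, so PS = ½ · (46 - 32.75) · 106 = 702.25.
Change in producer surplus = 702.25 - 1190.25 = -488.

-488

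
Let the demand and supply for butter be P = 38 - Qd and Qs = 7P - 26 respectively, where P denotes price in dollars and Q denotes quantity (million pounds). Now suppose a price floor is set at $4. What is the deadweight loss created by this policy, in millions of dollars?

Rearranging demand gives Qd = 38 - P. Without the control the market clears where 38 - P = 7P - 26, i.e. P* = 8 and Q* = 30.
Since 4 is below P* = 8, the floor does not bind and the free-market outcome prevails.
Since the control does not bind, no trades are prevented and deadweight loss is zero.

0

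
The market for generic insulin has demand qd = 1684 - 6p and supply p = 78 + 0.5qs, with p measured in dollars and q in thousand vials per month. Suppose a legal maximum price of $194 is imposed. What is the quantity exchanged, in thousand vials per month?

232

Rearranging supply gives qs = 2p - 156. Equilibrium: 1684 - 6p = 2p - 156, so 1840 = 8p and p* = 230, q* = 304.
Since 194 < 230, the ceiling is binding.
At p = 194: qd = 1684 - 6·194 = 520 and qs = 2·194 - 156 = 232.
The quantity actually transacted is the short side, supply: 232.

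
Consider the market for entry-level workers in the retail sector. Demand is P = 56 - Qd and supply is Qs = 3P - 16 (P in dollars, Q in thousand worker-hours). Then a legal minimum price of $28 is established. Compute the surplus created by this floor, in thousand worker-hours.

Rearranging demand gives Qd = 56 - P. Without the control the market clears where 56 - P = 3P - 16, i.e. P* = 18 and Q* = 38.
Because the floor (28) lies above the market-clearing price, it is binding.
At P = 28: Qd = 56 - 28 = 28 and Qs = 3·28 - 16 = 68.
Surplus = Qs - Qd = 68 - 28 = 40.

40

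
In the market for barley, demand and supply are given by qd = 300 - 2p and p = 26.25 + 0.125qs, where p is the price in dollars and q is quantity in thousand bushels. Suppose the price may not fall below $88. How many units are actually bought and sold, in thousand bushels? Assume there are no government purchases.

Rearranging supply gives qs = 8p - 210. In a free market, 300 - 2p = 8p - 210 gives the equilibrium p* = 51, q* = 198.
The floor of 88 is above the equilibrium price 51, so it binds.
At p = 88: qd = 300 - 2·88 = 124 and qs = 8·88 - 210 = 494.
The quantity actually transacted is the short side, demand: 124.

124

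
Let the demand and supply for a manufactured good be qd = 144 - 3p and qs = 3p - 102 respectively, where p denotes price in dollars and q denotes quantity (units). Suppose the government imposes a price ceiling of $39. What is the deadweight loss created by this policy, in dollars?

Equilibrium: 144 - 3p = 3p - 102, so 246 = 6p and p* = 41, q* = 21.
Because the ceiling (39) lies below the market-clearing price, it is binding.
At p = 39: qd = 144 - 3·39 = 27 and qs = 3·39 - 102 = 15.
Quantity traded falls to 15. At q = 15 the demand price is (144 - 15)/3 = 43 and the supply price is (102 + 15)/3 = 39.
Deadweight loss = ½ · (43 - 39) · (21 - 15) = ½ · 4 · 6 = 12.

12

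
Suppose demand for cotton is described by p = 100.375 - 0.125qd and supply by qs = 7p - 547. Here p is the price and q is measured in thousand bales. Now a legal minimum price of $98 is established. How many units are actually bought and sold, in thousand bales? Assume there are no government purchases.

Rearranging demand gives qd = 803 - 8p. In a free market, 803 - 8p = 7p - 547 gives the equilibrium p* = 90, q* = 83.
The floor of 98 is above the equilibrium price 90, so it binds.
At p = 98: qd = 803 - 8·98 = 19 and qs = 7·98 - 547 = 139.
The quantity actually transacted is the short side, demand: 19.

19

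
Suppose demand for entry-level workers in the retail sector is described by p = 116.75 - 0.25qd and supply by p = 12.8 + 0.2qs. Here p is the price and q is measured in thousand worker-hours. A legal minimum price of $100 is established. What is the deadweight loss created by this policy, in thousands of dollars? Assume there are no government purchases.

Rearranging demand gives qd = 467 - 4p; rearranging supply gives qs = 5p - 64. In a free market, 467 - 4p = 5p - 64 gives the equilibrium p* = 59, q* = 231.
Because the floor (100) lies above the market-clearing price, it is binding.
At p = 100: qd = 467 - 4·100 = 67 and qs = 5·100 - 64 = 436.
Quantity traded falls to 67. At q = 67 the demand price is (467 - 67)/4 = 100 and the supply price is (64 + 67)/5 = 26.2.
Deadweight loss = ½ · (100 - 26.2) · (231 - 67) = ½ · 73.8 · 164 = 6051.6.

6051.6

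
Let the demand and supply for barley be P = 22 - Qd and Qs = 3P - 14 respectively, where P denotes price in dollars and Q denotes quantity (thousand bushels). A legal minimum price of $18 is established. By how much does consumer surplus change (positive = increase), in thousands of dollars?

-76.5

Rearranging demand gives Qd = 22 - P. Without the control the market clears where 22 - P = 3P - 14, i.e. P* = 9 and Q* = 13.
Because the floor (18) lies above the market-clearing price, it is binding.
At P = 18: Qd = 22 - 18 = 4 and Qs = 3·18 - 14 = 40.
Consumer surplus without the control is ½ · (22 - 9) · 13 = 84.5.
With the floor, consumers buy 4 units at 18, so CS = ½ · (22 - 18) · 4 = 8.
Change in consumer surplus = 8 - 84.5 = -76.5.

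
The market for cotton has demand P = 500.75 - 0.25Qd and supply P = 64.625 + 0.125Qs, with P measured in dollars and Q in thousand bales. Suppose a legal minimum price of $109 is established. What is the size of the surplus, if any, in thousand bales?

0

Rearranging demand gives Qd = 2003 - 4P; rearranging supply gives Qs = 8P - 517. Setting quantity demanded equal to quantity supplied, 2003 - 4P = 8P - 517, gives P* = 210 and Q* = 1163.
The floor of 109 is below the equilibrium price 210, so it is not binding; the market clears at P* = 210, Q* = 1163.
Since the control does not bind, there is no surplus.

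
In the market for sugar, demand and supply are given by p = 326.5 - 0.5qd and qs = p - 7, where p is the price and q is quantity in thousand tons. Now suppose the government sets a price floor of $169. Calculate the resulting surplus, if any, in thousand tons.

0

Rearranging demand gives qd = 653 - 2p. In a free market, 653 - 2p = p - 7 gives the equilibrium p* = 220, q* = 213.
The floor of 169 is below the equilibrium price 220, so it is not binding; the market clears at p* = 220, q* = 213.
Since the control does not bind, there is no surplus.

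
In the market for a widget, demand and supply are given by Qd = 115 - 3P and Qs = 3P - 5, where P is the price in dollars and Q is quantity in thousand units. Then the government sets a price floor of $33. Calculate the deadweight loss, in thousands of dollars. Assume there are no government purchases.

507

Without the control the market clears where 115 - 3P = 3P - 5, i.e. P* = 20 and Q* = 55.
The floor of 33 is above the equilibrium price 20, so it binds.
At P = 33: Qd = 115 - 3·33 = 16 and Qs = 3·33 - 5 = 94.
Quantity traded falls to 16. At Q = 16 the demand price is (115 - 16)/3 = 33 and the supply price is (5 + 16)/3 = 7.
Deadweight loss = ½ · (33 - 7) · (55 - 16) = ½ · 26 · 39 = 507.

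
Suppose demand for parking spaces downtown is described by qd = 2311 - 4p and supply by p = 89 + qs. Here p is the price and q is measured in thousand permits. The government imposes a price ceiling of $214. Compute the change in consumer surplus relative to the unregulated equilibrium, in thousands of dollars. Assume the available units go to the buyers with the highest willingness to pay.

24405.5

Rearranging supply gives qs = p - 89. Equilibrium: 2311 - 4p = p - 89, so 2400 = 5p and p* = 480, q* = 391.
Since 214 < 480, the ceiling is binding.
At p = 214: qd = 2311 - 4·214 = 1455 and qs = 214 - 89 = 125.
Consumer surplus without the control is ½ · (577.75 - 480) · 391 = 19110.125.
With the ceiling, 125 units are sold at 214 (assume they go to the highest-value buyers). The demand price at q = 125 is 546.5, so CS = ½ · [(577.75 - 214) + (546.5 - 214)] · 125 = 43515.625.
Change in consumer surplus = 43515.625 - 19110.125 = 24405.5.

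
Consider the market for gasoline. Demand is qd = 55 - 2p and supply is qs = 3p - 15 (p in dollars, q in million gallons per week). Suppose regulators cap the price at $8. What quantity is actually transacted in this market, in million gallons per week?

Setting quantity demanded equal to quantity supplied, 55 - 2p = 3p - 15, gives p* = 14 and q* = 27.
Because the ceiling (8) lies below the market-clearing price, it is binding.
At p = 8: qd = 55 - 2·8 = 39 and qs = 3·8 - 15 = 9.
The quantity actually transacted is the short side, supply: 9.

9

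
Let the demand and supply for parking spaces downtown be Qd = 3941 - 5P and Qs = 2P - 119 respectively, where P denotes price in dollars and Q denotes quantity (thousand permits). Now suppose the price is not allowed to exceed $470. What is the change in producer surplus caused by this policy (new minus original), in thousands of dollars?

-102410

Without the control the market clears where 3941 - 5P = 2P - 119, i.e. P* = 580 and Q* = 1041.
Since 470 < 580, the ceiling is binding.
At P = 470: Qd = 3941 - 5·470 = 1591 and Qs = 2·470 - 119 = 821.
Producer surplus without the control is ½ · (580 - 59.5) · 1041 = 270920.25.
With the ceiling, producers sell 821 units at 470, so PS = ½ · (470 - 59.5) · 821 = 168510.25.
Change in producer surplus = 168510.25 - 270920.25 = -102410.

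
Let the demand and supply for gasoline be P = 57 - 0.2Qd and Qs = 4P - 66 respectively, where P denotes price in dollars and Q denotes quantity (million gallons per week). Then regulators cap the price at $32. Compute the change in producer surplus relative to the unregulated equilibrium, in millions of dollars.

-532

Rearranging demand gives Qd = 285 - 5P. In a free market, 285 - 5P = 4P - 66 gives the equilibrium P* = 39, Q* = 90.
Because the ceiling (32) lies below the market-clearing price, it is binding.
At P = 32: Qd = 285 - 5·32 = 125 and Qs = 4·32 - 66 = 62.
Producer surplus without the control is ½ · (39 - 16.5) · 90 = 1012.5.
With the ceiling, producers sell 62 units at 32, so PS = ½ · (32 - 16.5) · 62 = 480.5.
Change in producer surplus = 480.5 - 1012.5 = -532.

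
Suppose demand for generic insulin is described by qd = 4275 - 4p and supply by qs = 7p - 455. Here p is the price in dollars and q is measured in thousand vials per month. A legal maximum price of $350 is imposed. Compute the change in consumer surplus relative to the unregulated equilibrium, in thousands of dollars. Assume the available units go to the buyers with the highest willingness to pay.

Equilibrium: 4275 - 4p = 7p - 455, so 4730 = 11p and p* = 430, q* = 2555.
Since 350 < 430, the ceiling is binding.
At p = 350: qd = 4275 - 4·350 = 2875 and qs = 7·350 - 455 = 1995.
Consumer surplus without the control is ½ · (1068.75 - 430) · 2555 = 816003.125.
With the ceiling, 1995 units are sold at 350 (assume they go to the highest-value buyers). The demand price at q = 1995 is 570, so CS = ½ · [(1068.75 - 350) + (570 - 350)] · 1995 = 936403.125.
Change in consumer surplus = 936403.125 - 816003.125 = 120400.

120400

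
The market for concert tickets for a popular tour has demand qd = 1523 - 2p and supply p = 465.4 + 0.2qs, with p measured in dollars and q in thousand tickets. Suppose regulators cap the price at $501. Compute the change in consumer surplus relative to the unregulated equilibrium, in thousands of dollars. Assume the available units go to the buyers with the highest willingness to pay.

Rearranging supply gives qs = 5p - 2327. Equilibrium: 1523 - 2p = 5p - 2327, so 3850 = 7p and p* = 550, q* = 423.
Because the ceiling (501) lies below the market-clearing price, it is binding.
At p = 501: qd = 1523 - 2·501 = 521 and qs = 5·501 - 2327 = 178.
Consumer surplus without the control is ½ · (761.5 - 550) · 423 = 44732.25.
With the ceiling, 178 units are sold at 501 (assume they go to the highest-value buyers). The demand price at q = 178 is 672.5, so CS = ½ · [(761.5 - 501) + (672.5 - 501)] · 178 = 38448.
Change in consumer surplus = 38448 - 44732.25 = -6284.25.

-6284.25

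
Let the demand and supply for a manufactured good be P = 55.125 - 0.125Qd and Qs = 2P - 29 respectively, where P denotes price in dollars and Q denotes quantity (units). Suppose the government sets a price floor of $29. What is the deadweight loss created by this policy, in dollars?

Rearranging demand gives Qd = 441 - 8P. Equilibrium: 441 - 8P = 2P - 29, so 470 = 10P and P* = 47, Q* = 65.
Since 29 is below P* = 47, the floor does not bind and the free-market outcome prevails.
Since the control does not bind, no trades are prevented and deadweight loss is zero.

0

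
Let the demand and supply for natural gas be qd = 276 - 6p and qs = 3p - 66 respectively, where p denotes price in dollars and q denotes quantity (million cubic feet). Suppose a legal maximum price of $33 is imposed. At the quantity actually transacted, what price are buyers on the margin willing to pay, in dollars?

Equilibrium: 276 - 6p = 3p - 66, so 342 = 9p and p* = 38, q* = 48.
Because the ceiling (33) lies below the market-clearing price, it is binding.
At p = 33: qd = 276 - 6·33 = 78 and qs = 3·33 - 66 = 33.
Only 33 units reach the market. On the demand curve, the marginal buyer's willingness to pay at q = 33 is (276 - 33)/6 = 40.5.

40.5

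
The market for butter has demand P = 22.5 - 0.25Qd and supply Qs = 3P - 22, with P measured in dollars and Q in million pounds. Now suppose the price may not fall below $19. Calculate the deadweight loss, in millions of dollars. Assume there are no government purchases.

Rearranging demand gives Qd = 90 - 4P. Without the control the market clears where 90 - 4P = 3P - 22, i.e. P* = 16 and Q* = 26.
The floor of 19 is above the equilibrium price 16, so it binds.
At P = 19: Qd = 90 - 4·19 = 14 and Qs = 3·19 - 22 = 35.
Quantity traded falls to 14. At Q = 14 the demand price is (90 - 14)/4 = 19 and the supply price is (22 + 14)/3 = 12.
Deadweight loss = ½ · (19 - 12) · (26 - 14) = ½ · 7 · 12 = 42.

42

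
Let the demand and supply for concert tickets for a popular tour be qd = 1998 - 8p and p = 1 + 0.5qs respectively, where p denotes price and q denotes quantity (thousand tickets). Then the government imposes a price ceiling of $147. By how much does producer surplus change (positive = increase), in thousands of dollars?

Rearranging supply gives qs = 2p - 2. Without the control the market clears where 1998 - 8p = 2p - 2, i.e. p* = 200 and q* = 398.
Because the ceiling (147) lies below the market-clearing price, it is binding.
At p = 147: qd = 1998 - 8·147 = 822 and qs = 2·147 - 2 = 292.
Producer surplus without the control is ½ · (200 - 1) · 398 = 39601.
With the ceiling, producers sell 292 units at 147, so PS = ½ · (147 - 1) · 292 = 21316.
Change in producer surplus = 21316 - 39601 = -18285.

-18285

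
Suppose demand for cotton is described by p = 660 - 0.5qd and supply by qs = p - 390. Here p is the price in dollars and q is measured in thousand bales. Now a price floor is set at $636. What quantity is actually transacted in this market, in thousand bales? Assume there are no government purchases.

48

Rearranging demand gives qd = 1320 - 2p. Equilibrium: 1320 - 2p = p - 390, so 1710 = 3p and p* = 570, q* = 180.
The floor of 636 is above the equilibrium price 570, so it binds.
At p = 636: qd = 1320 - 2·636 = 48 and qs = 636 - 390 = 246.
The quantity actually transacted is the short side, demand: 48.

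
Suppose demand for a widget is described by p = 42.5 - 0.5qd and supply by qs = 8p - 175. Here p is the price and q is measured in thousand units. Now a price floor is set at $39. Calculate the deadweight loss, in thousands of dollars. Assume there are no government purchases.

211.25

Rearranging demand gives qd = 85 - 2p. In a free market, 85 - 2p = 8p - 175 gives the equilibrium p* = 26, q* = 33.
Since 39 > 26, the floor is binding.
At p = 39: qd = 85 - 2·39 = 7 and qs = 8·39 - 175 = 137.
Quantity traded falls to 7. At q = 7 the demand price is (85 - 7)/2 = 39 and the supply price is (175 + 7)/8 = 22.75.
Deadweight loss = ½ · (39 - 22.75) · (33 - 7) = ½ · 16.25 · 26 = 211.25.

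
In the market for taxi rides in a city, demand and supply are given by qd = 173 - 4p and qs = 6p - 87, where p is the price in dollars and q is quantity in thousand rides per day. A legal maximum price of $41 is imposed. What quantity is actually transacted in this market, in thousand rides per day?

69

In a free market, 173 - 4p = 6p - 87 gives the equilibrium p* = 26, q* = 69.
The ceiling of 41 is above the equilibrium price 26, so it is not binding; the market clears at p* = 26, q* = 69.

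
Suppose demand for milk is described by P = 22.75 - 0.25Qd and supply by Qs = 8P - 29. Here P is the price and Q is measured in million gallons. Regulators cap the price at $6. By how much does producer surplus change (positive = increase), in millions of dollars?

Rearranging demand gives Qd = 91 - 4P. Without the control the market clears where 91 - 4P = 8P - 29, i.e. P* = 10 and Q* = 51.
The ceiling of 6 is below the equilibrium price 10, so it binds.
At P = 6: Qd = 91 - 4·6 = 67 and Qs = 8·6 - 29 = 19.
Producer surplus without the control is ½ · (10 - 3.625) · 51 = 162.5625.
With the ceiling, producers sell 19 units at 6, so PS = ½ · (6 - 3.625) · 19 = 22.5625.
Change in producer surplus = 22.5625 - 162.5625 = -140.

-140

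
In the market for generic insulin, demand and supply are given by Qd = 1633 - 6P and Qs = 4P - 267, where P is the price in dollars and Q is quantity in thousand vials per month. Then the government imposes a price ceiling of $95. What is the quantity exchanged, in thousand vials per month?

113

Equilibrium: 1633 - 6P = 4P - 267, so 1900 = 10P and P* = 190, Q* = 493.
Since 95 < 190, the ceiling is binding.
At P = 95: Qd = 1633 - 6·95 = 1063 and Qs = 4·95 - 267 = 113.
The quantity actually transacted is the short side, supply: 113.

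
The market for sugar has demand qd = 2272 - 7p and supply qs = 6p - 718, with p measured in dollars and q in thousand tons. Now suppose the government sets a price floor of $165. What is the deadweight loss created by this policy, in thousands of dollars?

Equilibrium: 2272 - 7p = 6p - 718, so 2990 = 13p and p* = 230, q* = 662.
The floor of 165 is below the equilibrium price 230, so it is not binding; the market clears at p* = 230, q* = 662.
Since the control does not bind, no trades are prevented and deadweight loss is zero.

0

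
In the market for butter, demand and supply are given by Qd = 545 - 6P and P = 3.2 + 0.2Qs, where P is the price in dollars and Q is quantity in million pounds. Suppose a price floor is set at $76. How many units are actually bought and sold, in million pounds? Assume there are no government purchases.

Rearranging supply gives Qs = 5P - 16. In a free market, 545 - 6P = 5P - 16 gives the equilibrium P* = 51, Q* = 239.
Because the floor (76) lies above the market-clearing price, it is binding.
At P = 76: Qd = 545 - 6·76 = 89 and Qs = 5·76 - 16 = 364.
The quantity actually transacted is the short side, demand: 89.

89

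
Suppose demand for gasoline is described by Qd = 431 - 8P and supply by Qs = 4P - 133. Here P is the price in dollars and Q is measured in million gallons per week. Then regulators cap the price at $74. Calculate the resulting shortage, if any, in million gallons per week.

In a free market, 431 - 8P = 4P - 133 gives the equilibrium P* = 47, Q* = 55.
Since 74 is above P* = 47, the ceiling does not bind and the free-market outcome prevails.
Since the control does not bind, there is no shortage.

0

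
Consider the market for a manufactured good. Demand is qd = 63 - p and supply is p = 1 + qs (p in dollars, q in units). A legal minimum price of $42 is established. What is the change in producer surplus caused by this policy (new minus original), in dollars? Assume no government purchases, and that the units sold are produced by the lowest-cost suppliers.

Rearranging supply gives qs = p - 1. In a free market, 63 - p = p - 1 gives the equilibrium p* = 32, q* = 31.
The floor of 42 is above the equilibrium price 32, so it binds.
At p = 42: qd = 63 - 42 = 21 and qs = 42 - 1 = 41.
Producer surplus without the control is ½ · (32 - 1) · 31 = 480.5.
With the floor, 21 units are sold at 42. The supply price at q = 21 is 22, so PS = ½ · [(42 - 1) + (42 - 22)] · 21 = 640.5.
Change in producer surplus = 640.5 - 480.5 = 160.

160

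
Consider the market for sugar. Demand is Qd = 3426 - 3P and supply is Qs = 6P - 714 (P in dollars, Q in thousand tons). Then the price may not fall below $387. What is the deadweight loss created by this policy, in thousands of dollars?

0

Without the control the market clears where 3426 - 3P = 6P - 714, i.e. P* = 460 and Q* = 2046.
The floor of 387 is below the equilibrium price 460, so it is not binding; the market clears at P* = 460, Q* = 2046.
Since the control does not bind, no trades are prevented and deadweight loss is zero.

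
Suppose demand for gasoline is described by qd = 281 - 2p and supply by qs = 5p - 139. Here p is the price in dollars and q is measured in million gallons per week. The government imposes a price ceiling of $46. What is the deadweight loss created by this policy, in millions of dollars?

Equilibrium: 281 - 2p = 5p - 139, so 420 = 7p and p* = 60, q* = 161.
Because the ceiling (46) lies below the market-clearing price, it is binding.
At p = 46: qd = 281 - 2·46 = 189 and qs = 5·46 - 139 = 91.
Quantity traded falls to 91. At q = 91 the demand price is (281 - 91)/2 = 95 and the supply price is (139 + 91)/5 = 46.
Deadweight loss = ½ · (95 - 46) · (161 - 91) = ½ · 49 · 70 = 1715.

1715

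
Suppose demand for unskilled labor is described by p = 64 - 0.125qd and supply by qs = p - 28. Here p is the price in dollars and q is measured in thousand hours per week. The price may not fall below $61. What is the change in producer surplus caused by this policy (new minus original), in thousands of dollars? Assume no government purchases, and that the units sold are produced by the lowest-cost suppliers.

-8

Rearranging demand gives qd = 512 - 8p. Without the control the market clears where 512 - 8p = p - 28, i.e. p* = 60 and q* = 32.
Since 61 > 60, the floor is binding.
At p = 61: qd = 512 - 8·61 = 24 and qs = 61 - 28 = 33.
Producer surplus without the control is ½ · (60 - 28) · 32 = 512.
With the floor, 24 units are sold at 61. The supply price at q = 24 is 52, so PS = ½ · [(61 - 28) + (61 - 52)] · 24 = 504.
Change in producer surplus = 504 - 512 = -8.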